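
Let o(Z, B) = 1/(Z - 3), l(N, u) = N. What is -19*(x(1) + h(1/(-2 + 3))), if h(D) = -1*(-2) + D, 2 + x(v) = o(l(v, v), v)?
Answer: -19/2 ≈ -9.5000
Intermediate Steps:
o(Z, B) = 1/(-3 + Z)
x(v) = -2 + 1/(-3 + v)
h(D) = 2 + D
-19*(x(1) + h(1/(-2 + 3))) = -19*((7 - 2*1)/(-3 + 1) + (2 + 1/(-2 + 3))) = -19*((7 - 2)/(-2) + (2 + 1/1)) = -19*(-½*5 + (2 + 1)) = -19*(-5/2 + 3) = -19*½ = -19/2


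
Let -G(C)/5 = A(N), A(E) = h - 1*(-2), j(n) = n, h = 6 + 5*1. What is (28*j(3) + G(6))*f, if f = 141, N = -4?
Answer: 2679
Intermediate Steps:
h = 11 (h = 6 + 5 = 11)
A(E) = 13 (A(E) = 11 - 1*(-2) = 11 + 2 = 13)
G(C) = -65 (G(C) = -5*13 = -65)
(28*j(3) + G(6))*f = (28*3 - 65)*141 = (84 - 65)*141 = 19*141 = 2679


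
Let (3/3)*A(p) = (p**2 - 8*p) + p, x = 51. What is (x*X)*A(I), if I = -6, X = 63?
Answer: 250614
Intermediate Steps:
A(p) = p**2 - 7*p (A(p) = (p**2 - 8*p) + p = p**2 - 7*p)
(x*X)*A(I) = (51*63)*(-6*(-7 - 6)) = 3213*(-6*(-13)) = 3213*78 = 250614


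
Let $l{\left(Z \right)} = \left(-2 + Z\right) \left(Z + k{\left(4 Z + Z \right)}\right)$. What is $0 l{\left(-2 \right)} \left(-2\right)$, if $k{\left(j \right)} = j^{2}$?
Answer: $0$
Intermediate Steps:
$l{\left(Z \right)} = \left(-2 + Z\right) \left(Z + 25 Z^{2}\right)$ ($l{\left(Z \right)} = \left(-2 + Z\right) \left(Z + \left(4 Z + Z\right)^{2}\right) = \left(-2 + Z\right) \left(Z + \left(5 Z\right)^{2}\right) = \left(-2 + Z\right) \left(Z + 25 Z^{2}\right)$)
$0 l{\left(-2 \right)} \left(-2\right) = 0 \left(- 2 \left(-2 - -98 + 25 \left(-2\right)^{2}\right)\right) \left(-2\right) = 0 \left(- 2 \left(-2 + 98 + 25 \cdot 4\right)\right) \left(-2\right) = 0 \left(- 2 \left(-2 + 98 + 100\right)\right) \left(-2\right) = 0 \left(\left(-2\right) 196\right) \left(-2\right) = 0 \left(-392\right) \left(-2\right) = 0 \left(-2\right) = 0$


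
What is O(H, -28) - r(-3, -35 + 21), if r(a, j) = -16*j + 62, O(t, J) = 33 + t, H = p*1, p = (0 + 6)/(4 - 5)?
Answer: -259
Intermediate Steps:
p = -6 (p = 6/(-1) = 6*(-1) = -6)
H = -6 (H = -6*1 = -6)
r(a, j) = 62 - 16*j
O(H, -28) - r(-3, -35 + 21) = (33 - 6) - (62 - 16*(-35 + 21)) = 27 - (62 - 16*(-14)) = 27 - (62 + 224) = 27 - 1*286 = 27 - 286 = -259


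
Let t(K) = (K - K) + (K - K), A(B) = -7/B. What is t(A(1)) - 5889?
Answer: -5889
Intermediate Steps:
t(K) = 0 (t(K) = 0 + 0 = 0)
t(A(1)) - 5889 = 0 - 5889 = -5889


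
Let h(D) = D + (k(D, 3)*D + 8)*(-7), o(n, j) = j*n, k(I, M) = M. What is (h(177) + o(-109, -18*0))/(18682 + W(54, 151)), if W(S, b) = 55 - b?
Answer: -1798/9293 ≈ -0.19348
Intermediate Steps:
h(D) = -56 - 20*D (h(D) = D + (3*D + 8)*(-7) = D + (8 + 3*D)*(-7) = D + (-56 - 21*D) = -56 - 20*D)
(h(177) + o(-109, -18*0))/(18682 + W(54, 151)) = ((-56 - 20*177) - 18*0*(-109))/(18682 + (55 - 1*151)) = ((-56 - 3540) + 0*(-109))/(18682 + (55 - 151)) = (-3596 + 0)/(18682 - 96) = -3596/18586 = -3596*1/18586 = -1798/9293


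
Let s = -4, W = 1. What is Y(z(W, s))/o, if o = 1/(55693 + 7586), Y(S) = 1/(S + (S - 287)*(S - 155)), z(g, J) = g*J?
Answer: 63279/46265 ≈ 1.3678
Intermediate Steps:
z(g, J) = J*g
Y(S) = 1/(S + (-287 + S)*(-155 + S))
o = 1/63279 ≈ 1.5803e-5
Y(z(W, s))/o = 1/((44485 + (-4*1)² - (-1764))*(1/63279)) = 63279/(44485 + (-4)² - 441*(-4)) = 63279/(44485 + 16 + 1764) = 63279/46265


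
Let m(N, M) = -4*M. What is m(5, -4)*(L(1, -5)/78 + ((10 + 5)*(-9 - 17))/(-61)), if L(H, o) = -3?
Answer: 80632/793 ≈ 101.68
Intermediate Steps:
m(5, -4)*(L(1, -5)/78 + ((10 + 5)*(-9 - 17))/(-61)) = (-4*(-4))*(-3/78 + ((10 + 5)*(-9 - 17))/(-61)) = 16*(-3*1/78 + (15*(-26))*(-1/61)) = 16*(-1/26 - 390*(-1/61)) = 16*(-1/26 + 390/61) = 16*(10079/1586) = 80632/793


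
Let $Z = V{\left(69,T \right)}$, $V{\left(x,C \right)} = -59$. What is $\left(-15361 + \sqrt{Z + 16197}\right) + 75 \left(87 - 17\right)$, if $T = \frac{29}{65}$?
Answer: $-10111 + \sqrt{16138} \approx -9984.0$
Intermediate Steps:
$T = \frac{29}{65}$ ($T = 29 \cdot \frac{1}{65} = \frac{29}{65} \approx 0.44615$)
$Z = -59$
$\left(-15361 + \sqrt{Z + 16197}\right) + 75 \left(87 - 17\right) = \left(-15361 + \sqrt{-59 + 16197}\right) + 75 \left(87 - 17\right) = \left(-15361 + \sqrt{16138}\right) + 75 \cdot 70 = \left(-15361 + \sqrt{16138}\right) + 5250 = -10111 + \sqrt{16138}$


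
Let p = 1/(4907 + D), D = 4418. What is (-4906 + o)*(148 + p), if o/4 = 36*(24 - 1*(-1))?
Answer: -1802411906/9325 ≈ -1.9329e+5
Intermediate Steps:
o = 3600 (o = 4*(36*(24 - 1*(-1))) = 4*(36*(24 + 1)) = 4*(36*25) = 4*900 = 3600)
p = 1/9325 (p = 1/(4907 + 4418) = 1/9325 ≈ 0.00010724)
(-4906 + o)*(148 + p) = (-4906 + 3600)*(148 + 1/9325) = -1306*1380101/9325 = -1802411906/9325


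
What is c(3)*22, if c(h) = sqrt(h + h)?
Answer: 22*sqrt(6) ≈ 53.889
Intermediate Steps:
c(h) = sqrt(2)*sqrt(h) (c(h) = sqrt(2*h) = sqrt(2)*sqrt(h))
c(3)*22 = (sqrt(2)*sqrt(3))*22 = sqrt(6)*22 = 22*sqrt(6)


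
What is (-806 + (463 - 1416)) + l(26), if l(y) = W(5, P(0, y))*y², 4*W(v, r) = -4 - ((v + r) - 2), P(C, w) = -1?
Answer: -2773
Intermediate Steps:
W(v, r) = -½ - r/4 - v/4 (W(v, r) = (-4 - ((v + r) - 2))/4 = (-4 - ((r + v) - 2))/4 = (-4 - (-2 + r + v))/4 = (-4 + (2 - r - v))/4 = (-2 - r - v)/4 = -½ - r/4 - v/4)
l(y) = -3*y²/2 (l(y) = (-½ - ¼*(-1) - ¼*5)*y² = (-½ + ¼ - 5/4)*y² = -3*y²/2)
(-806 + (463 - 1416)) + l(26) = (-806 + (463 - 1416)) - 3/2*26² = (-806 - 953) - 3/2*676 = -1759 - 1014 = -2773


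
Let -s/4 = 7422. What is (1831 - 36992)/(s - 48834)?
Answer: 35161/78522 ≈ 0.44779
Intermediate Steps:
s = -29688 (s = -4*7422 = -29688)
(1831 - 36992)/(s - 48834) = (1831 - 36992)/(-29688 - 48834) = -35161/(-78522) = -35161*(-1/78522) = 35161/78522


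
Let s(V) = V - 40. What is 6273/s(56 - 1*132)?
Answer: -6273/116 ≈ -54.078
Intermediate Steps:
s(V) = -40 + V
6273/s(56 - 1*132) = 6273/(-40 + (56 - 1*132)) = 6273/(-40 + (56 - 132)) = 6273/(-40 - 76) = 6273/(-116) = 6273*(-1/116) = -6273/116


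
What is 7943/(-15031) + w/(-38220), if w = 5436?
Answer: -32107498/47873735 ≈ -0.67067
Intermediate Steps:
7943/(-15031) + w/(-38220) = 7943/(-15031) + 5436/(-38220) = 7943*(-1/15031) + 5436*(-1/38220) = -7943/15031 - 453/3185 = -32107498/47873735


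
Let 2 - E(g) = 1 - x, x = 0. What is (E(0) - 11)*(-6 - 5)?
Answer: 110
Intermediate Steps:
E(g) = 1 (E(g) = 2 - (1 - 1*0) = 2 - (1 + 0) = 2 - 1*1 = 2 - 1 = 1)
(E(0) - 11)*(-6 - 5) = (1 - 11)*(-6 - 5) = -10*(-11) = 110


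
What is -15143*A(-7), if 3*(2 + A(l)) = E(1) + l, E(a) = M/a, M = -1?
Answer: 212002/3 ≈ 70667.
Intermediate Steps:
E(a) = -1/a
A(l) = -7/3 + l/3 (A(l) = -2 + (-1/1 + l)/3 = -2 + (-1*1 + l)/3 = -2 + (-1 + l)/3 = -2 + (-⅓ + l/3) = -7/3 + l/3)
-15143*A(-7) = -15143*(-7/3 + (⅓)*(-7)) = -15143*(-7/3 - 7/3) = -15143*(-14/3) = 212002/3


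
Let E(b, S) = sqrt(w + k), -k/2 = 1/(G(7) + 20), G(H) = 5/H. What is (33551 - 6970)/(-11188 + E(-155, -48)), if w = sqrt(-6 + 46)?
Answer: -26581/(11188 - sqrt(-14/145 + 2*sqrt(10))) ≈ -2.3764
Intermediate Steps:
w = 2*sqrt(10) (w = sqrt(40) = 2*sqrt(10) ≈ 6.3246)
k = -14/145 (k = -2/(5/7 + 20) = -2/145/7 = -2*7/145 = -14/145 ≈ -0.096552)
E(b, S) = sqrt(-14/145 + 2*sqrt(10)) (E(b, S) = sqrt(2*sqrt(10) - 14/145) = sqrt(-14/145 + 2*sqrt(10)))
(33551 - 6970)/(-11188 + E(-155, -48)) = (33551 - 6970)/(-11188 + sqrt(-2030 + 42050*sqrt(10))/145) = 26581/(-11188 + sqrt(-2030 + 42050*sqrt(10))/145)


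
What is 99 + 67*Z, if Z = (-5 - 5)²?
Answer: 6799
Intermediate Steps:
Z = 100 (Z = (-10)² = 100)
99 + 67*Z = 99 + 67*100 = 99 + 6700 = 6799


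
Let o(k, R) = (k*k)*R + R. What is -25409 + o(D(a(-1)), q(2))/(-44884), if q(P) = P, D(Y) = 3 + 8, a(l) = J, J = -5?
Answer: -285114450/11221 ≈ -25409.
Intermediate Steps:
a(l) = -5
D(Y) = 11
o(k, R) = R + R*k**2 (o(k, R) = k**2*R + R = R*k**2 + R = R + R*k**2)
-25409 + o(D(a(-1)), q(2))/(-44884) = -25409 + (2*(1 + 11**2))/(-44884) = -25409 + (2*(1 + 121))*(-1/44884) = -25409 + (2*122)*(-1/44884) = -25409 + 244*(-1/44884) = -25409 - 61/11221 = -285114450/11221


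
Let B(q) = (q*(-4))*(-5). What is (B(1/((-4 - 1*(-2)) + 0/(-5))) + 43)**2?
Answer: 1089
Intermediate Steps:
B(q) = 20*q (B(q) = -4*q*(-5) = 20*q)
(B(1/((-4 - 1*(-2)) + 0/(-5))) + 43)**2 = (20/((-4 - 1*(-2)) + 0/(-5)) + 43)**2 = (20/((-4 + 2) + 0*(-1/5)) + 43)**2 = (20/(-2 + 0) + 43)**2 = (20/(-2) + 43)**2 = (20*(-1/2) + 43)**2 = (-10 + 43)**2 = 33**2 = 1089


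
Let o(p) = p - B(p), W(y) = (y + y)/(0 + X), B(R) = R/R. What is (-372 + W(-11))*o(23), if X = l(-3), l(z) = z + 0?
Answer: -24068/3 ≈ -8022.7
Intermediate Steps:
B(R) = 1
l(z) = z
X = -3
W(y) = -2*y/3 (W(y) = (y + y)/(0 - 3) = (2*y)/(-3) = (2*y)*(-1/3) = -2*y/3)
o(p) = -1 + p (o(p) = p - 1*1 = p - 1 = -1 + p)
(-372 + W(-11))*o(23) = (-372 - 2/3*(-11))*(-1 + 23) = (-372 + 22/3)*22 = -1094/3*22 = -24068/3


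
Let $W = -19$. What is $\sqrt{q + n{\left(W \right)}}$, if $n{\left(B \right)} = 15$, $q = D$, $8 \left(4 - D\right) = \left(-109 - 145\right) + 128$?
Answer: $\frac{\sqrt{139}}{2} \approx 5.8949$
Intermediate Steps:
$D = \frac{79}{4}$ ($D = 4 - \frac{\left(-109 - 145\right) + 128}{8} = 4 - \frac{-254 + 128}{8} = 4 - - \frac{63}{4} = 4 + \frac{63}{4} = \frac{79}{4} \approx 19.75$)
$q = \frac{79}{4} \approx 19.75$
$\sqrt{q + n{\left(W \right)}} = \sqrt{\frac{79}{4} + 15} = \sqrt{\frac{139}{4}} = \frac{\sqrt{139}}{2}$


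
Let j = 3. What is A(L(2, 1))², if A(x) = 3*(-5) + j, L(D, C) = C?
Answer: 144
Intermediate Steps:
A(x) = -12 (A(x) = 3*(-5) + 3 = -15 + 3 = -12)
A(L(2, 1))² = (-12)² = 144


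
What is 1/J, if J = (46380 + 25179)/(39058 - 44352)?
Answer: -5294/71559 ≈ -0.073981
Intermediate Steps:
J = -71559/5294 (J = 71559/(-5294) = 71559*(-1/5294) = -71559/5294 ≈ -13.517)
1/J = 1/(-71559/5294) = -5294/71559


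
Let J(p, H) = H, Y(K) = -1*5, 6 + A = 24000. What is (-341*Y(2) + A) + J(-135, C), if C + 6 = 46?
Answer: 25739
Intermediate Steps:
A = 23994 (A = -6 + 24000 = 23994)
Y(K) = -5
C = 40 (C = -6 + 46 = 40)
(-341*Y(2) + A) + J(-135, C) = (-341*(-5) + 23994) + 40 = (1705 + 23994) + 40 = 25699 + 40 = 25739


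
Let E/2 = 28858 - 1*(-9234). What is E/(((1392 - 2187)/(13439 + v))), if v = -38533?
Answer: 1911761296/795 ≈ 2.4047e+6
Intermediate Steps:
E = 76184 (E = 2*(28858 - 1*(-9234)) = 2*(28858 + 9234) = 2*38092 = 76184)
E/(((1392 - 2187)/(13439 + v))) = 76184/(((1392 - 2187)/(13439 - 38533))) = 76184/((-795/(-25094))) = 76184/((-795*(-1/25094))) = 76184/(795/25094) = 76184*(25094/795) = 1911761296/795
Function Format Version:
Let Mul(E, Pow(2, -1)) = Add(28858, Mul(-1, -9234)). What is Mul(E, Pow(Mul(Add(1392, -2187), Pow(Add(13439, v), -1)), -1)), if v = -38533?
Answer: Rational(1911761296, 795) ≈ 2.4047e+6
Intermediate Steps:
E = 76184 (E = Mul(2, Add(28858, Mul(-1, -9234))) = Mul(2, Add(28858, 9234)) = Mul(2, 38092) = 76184)
Mul(E, Pow(Mul(Add(1392, -2187), Pow(Add(13439, v), -1)), -1)) = Mul(76184, Pow(Mul(Add(1392, -2187), Pow(Add(13439, -38533), -1)), -1)) = Mul(76184, Pow(Mul(-795, Pow(-25094, -1)), -1)) = Mul(76184, Pow(Mul(-795, Rational(-1, 25094)), -1)) = Mul(76184, Pow(Rational(795, 25094), -1)) = Mul(76184, Rational(25094, 795)) = Rational(1911761296, 795)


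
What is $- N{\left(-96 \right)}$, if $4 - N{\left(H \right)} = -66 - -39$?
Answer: $-31$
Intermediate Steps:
$N{\left(H \right)} = 31$ ($N{\left(H \right)} = 4 - \left(-66 - -39\right) = 4 - \left(-66 + 39\right) = 4 - -27 = 4 + 27 = 31$)
$- N{\left(-96 \right)} = \left(-1\right) 31 = -31$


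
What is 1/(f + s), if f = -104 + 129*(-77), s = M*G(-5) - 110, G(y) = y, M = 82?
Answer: -1/10557 ≈ -9.4724e-5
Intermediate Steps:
s = -520 (s = 82*(-5) - 110 = -410 - 110 = -520)
f = -10037 (f = -104 - 9933 = -10037)
1/(f + s) = 1/(-10037 - 520) = 1/(-10557) = -1/10557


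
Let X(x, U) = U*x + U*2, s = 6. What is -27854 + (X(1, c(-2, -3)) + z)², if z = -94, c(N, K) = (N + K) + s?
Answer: -19573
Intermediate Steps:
c(N, K) = 6 + K + N (c(N, K) = (N + K) + 6 = (K + N) + 6 = 6 + K + N)
X(x, U) = 2*U + U*x (X(x, U) = U*x + 2*U = 2*U + U*x)
-27854 + (X(1, c(-2, -3)) + z)² = -27854 + ((6 - 3 - 2)*(2 + 1) - 94)² = -27854 + (1*3 - 94)² = -27854 + (3 - 94)² = -27854 + (-91)² = -27854 + 8281 = -19573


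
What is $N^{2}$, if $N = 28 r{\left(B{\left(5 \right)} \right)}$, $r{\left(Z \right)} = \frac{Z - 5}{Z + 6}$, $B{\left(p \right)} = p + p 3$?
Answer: $\frac{44100}{169} \approx 260.95$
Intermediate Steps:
$B{\left(p \right)} = 4 p$ ($B{\left(p \right)} = p + 3 p = 4 p$)
$r{\left(Z \right)} = \frac{-5 + Z}{6 + Z}$
$N = \frac{210}{13}$ ($N = 28 \frac{-5 + 4 \cdot 5}{6 + 4 \cdot 5} = 28 \frac{-5 + 20}{6 + 20} = 28 \cdot \frac{1}{26} \cdot 15 = 28 \cdot \frac{15}{26} = \frac{210}{13} \approx 16.154$)
$N^{2} = \left(\frac{210}{13}\right)^{2} = \frac{44100}{169}$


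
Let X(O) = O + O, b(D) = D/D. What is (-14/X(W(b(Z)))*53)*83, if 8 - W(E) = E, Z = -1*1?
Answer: -4399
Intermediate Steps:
Z = -1
b(D) = 1
W(E) = 8 - E
X(O) = 2*O
(-14/X(W(b(Z)))*53)*83 = (-14*1/(2*(8 - 1*1))*53)*83 = (-14*1/(2*(8 - 1))*53)*83 = (-14/(2*7)*53)*83 = (-14/14*53)*83 = (-14*1/14*53)*83 = -1*53*83 = -53*83 = -4399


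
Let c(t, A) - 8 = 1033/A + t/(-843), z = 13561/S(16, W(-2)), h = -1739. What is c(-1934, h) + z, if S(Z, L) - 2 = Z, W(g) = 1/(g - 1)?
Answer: 6712026037/8795862 ≈ 763.09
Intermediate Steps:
W(g) = 1/(-1 + g)
S(Z, L) = 2 + Z
z = 13561/18 (z = 13561/(2 + 16) = 13561/18 ≈ 753.39)
c(t, A) = 8 + 1033/A - t/843 (c(t, A) = 8 + (1033/A + t/(-843)) = 8 + (1033/A + t*(-1/843)) = 8 + (1033/A - t/843) = 8 + 1033/A - t/843)
c(-1934, h) + z = (8 + 1033/(-1739) - 1/843*(-1934)) + 13561/18 = (8 + 1033*(-1/1739) + 1934/843) + 13561/18 = (8 - 1033/1739 + 1934/843) + 13561/18 = 14220223/1465977 + 13561/18 = 6712026037/8795862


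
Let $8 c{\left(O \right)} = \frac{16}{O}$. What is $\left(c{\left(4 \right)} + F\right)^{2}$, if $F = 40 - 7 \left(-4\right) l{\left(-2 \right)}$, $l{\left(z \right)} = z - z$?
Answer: $\frac{6561}{4} \approx 1640.3$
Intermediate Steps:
$l{\left(z \right)} = 0$
$c{\left(O \right)} = \frac{2}{O}$ ($c{\left(O \right)} = \frac{16 \frac{1}{O}}{8} = \frac{2}{O}$)
$F = 40$ ($F = 40 - 7 \left(-4\right) 0 = 40 - \left(-28\right) 0 = 40 - 0 = 40 + 0 = 40$)
$\left(c{\left(4 \right)} + F\right)^{2} = \left(\frac{2}{4} + 40\right)^{2} = \left(2 \cdot \frac{1}{4} + 40\right)^{2} = \left(\frac{1}{2} + 40\right)^{2} = \left(\frac{81}{2}\right)^{2} = \frac{6561}{4}$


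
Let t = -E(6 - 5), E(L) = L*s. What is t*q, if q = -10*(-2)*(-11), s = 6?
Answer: 1320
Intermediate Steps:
E(L) = 6*L (E(L) = L*6 = 6*L)
q = -220 (q = 20*(-11) = -220)
t = -6 (t = -6*(6 - 5) = -6 ≈ -6.0000)
t*q = -6*(-220) = 1320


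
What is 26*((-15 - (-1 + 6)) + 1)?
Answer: -494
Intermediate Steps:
26*((-15 - (-1 + 6)) + 1) = 26*((-15 - 1*5) + 1) = 26*((-15 - 5) + 1) = 26*(-20 + 1) = 26*(-19) = -494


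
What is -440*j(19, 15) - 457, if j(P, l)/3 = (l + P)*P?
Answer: -853177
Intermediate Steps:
j(P, l) = 3*P*(P + l) (j(P, l) = 3*((l + P)*P) = 3*((P + l)*P) = 3*(P*(P + l)) = 3*P*(P + l))
-440*j(19, 15) - 457 = -1320*19*(19 + 15) - 457 = -1320*19*34 - 457 = -440*1938 - 457 = -852720 - 457 = -853177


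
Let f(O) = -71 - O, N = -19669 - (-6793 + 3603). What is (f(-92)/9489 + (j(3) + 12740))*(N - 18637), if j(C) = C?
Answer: -1415389569456/3163 ≈ -4.4748e+8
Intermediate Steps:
N = -16479 (N = -19669 - 1*(-3190) = -19669 + 3190 = -16479)
(f(-92)/9489 + (j(3) + 12740))*(N - 18637) = ((-71 - 1*(-92))/9489 + (3 + 12740))*(-16479 - 18637) = ((-71 + 92)*(1/9489) + 12743)*(-35116) = (21*(1/9489) + 12743)*(-35116) = (7/3163 + 12743)*(-35116) = (40306116/3163)*(-35116) = -1415389569456/3163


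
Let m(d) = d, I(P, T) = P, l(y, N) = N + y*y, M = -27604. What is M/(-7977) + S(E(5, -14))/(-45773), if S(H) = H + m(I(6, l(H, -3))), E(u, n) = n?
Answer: 1263581708/365131221 ≈ 3.4606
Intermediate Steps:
l(y, N) = N + y**2
S(H) = 6 + H (S(H) = H + 6 = 6 + H)
M/(-7977) + S(E(5, -14))/(-45773) = -27604/(-7977) + (6 - 14)/(-45773) = -27604*(-1/7977) - 8*(-1/45773) = 27604/7977 + 8/45773 = 1263581708/365131221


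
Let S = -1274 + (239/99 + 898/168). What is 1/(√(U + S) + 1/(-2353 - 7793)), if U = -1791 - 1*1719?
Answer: -130207/6309797019256 - 2859481*I*√1019459903/6309797019256 ≈ -2.0636e-8 - 0.01447*I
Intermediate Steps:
U = -3510 (U = -1791 - 1719 = -3510)
S = -3510019/2772 (S = -1274 + (239*(1/99) + 898*(1/168)) = -1274 + (239/99 + 449/84) = -1274 + 21509/2772 = -3510019/2772 ≈ -1266.2)
1/(√(U + S) + 1/(-2353 - 7793)) = 1/(√(-3510 - 3510019/2772) + 1/(-2353 - 7793)) = 1/(√(-13239739/2772) + 1/(-10146)) = 1/(I*√1019459903/462 - 1/10146) = 1/(-1/10146 + I*√1019459903/462)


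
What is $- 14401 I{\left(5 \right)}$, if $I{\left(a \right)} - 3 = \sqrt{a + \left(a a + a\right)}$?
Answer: $-43203 - 14401 \sqrt{35} \approx -1.284 \cdot 10^{5}$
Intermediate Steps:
$I{\left(a \right)} = 3 + \sqrt{a^{2} + 2 a}$ ($I{\left(a \right)} = 3 + \sqrt{a + \left(a a + a\right)} = 3 + \sqrt{a + \left(a^{2} + a\right)} = 3 + \sqrt{a + \left(a + a^{2}\right)} = 3 + \sqrt{a^{2} + 2 a}$)
$- 14401 I{\left(5 \right)} = - 14401 \left(3 + \sqrt{5 \left(2 + 5\right)}\right) = - 14401 \left(3 + \sqrt{5 \cdot 7}\right) = - 14401 \left(3 + \sqrt{35}\right) = -43203 - 14401 \sqrt{35}$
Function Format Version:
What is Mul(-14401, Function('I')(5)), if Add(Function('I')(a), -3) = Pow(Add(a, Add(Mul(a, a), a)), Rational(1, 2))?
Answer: Add(-43203, Mul(-14401, Pow(35, Rational(1, 2)))) ≈ -1.2840e+5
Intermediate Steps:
Function('I')(a) = Add(3, Pow(Add(Pow(a, 2), Mul(2, a)), Rational(1, 2))) (Function('I')(a) = Add(3, Pow(Add(a, Add(Mul(a, a), a)), Rational(1, 2))) = Add(3, Pow(Add(a, Add(Pow(a, 2), a)), Rational(1, 2))) = Add(3, Pow(Add(a, Add(a, Pow(a, 2))), Rational(1, 2))) = Add(3, Pow(Add(Pow(a, 2), Mul(2, a)), Rational(1, 2))))
Mul(-14401, Function('I')(5)) = Mul(-14401, Add(3, Pow(Mul(5, Add(2, 5)), Rational(1, 2)))) = Mul(-14401, Add(3, Pow(Mul(5, 7), Rational(1, 2)))) = Mul(-14401, Add(3, Pow(35, Rational(1, 2)))) = Add(-43203, Mul(-14401, Pow(35, Rational(1, 2))))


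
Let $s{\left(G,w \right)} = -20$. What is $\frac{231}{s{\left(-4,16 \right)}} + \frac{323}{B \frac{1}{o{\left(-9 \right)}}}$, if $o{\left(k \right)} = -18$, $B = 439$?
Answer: $- \frac{217689}{8780} \approx -24.794$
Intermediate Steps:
$\frac{231}{s{\left(-4,16 \right)}} + \frac{323}{B \frac{1}{o{\left(-9 \right)}}} = \frac{231}{-20} + \frac{323}{439 \frac{1}{-18}} = 231 \left(- \frac{1}{20}\right) + \frac{323}{439 \left(- \frac{1}{18}\right)} = - \frac{231}{20} + \frac{323}{- \frac{439}{18}} = - \frac{231}{20} + 323 \left(- \frac{18}{439}\right) = - \frac{231}{20} - \frac{5814}{439} = - \frac{217689}{8780}$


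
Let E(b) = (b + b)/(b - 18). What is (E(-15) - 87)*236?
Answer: -223492/11 ≈ -20317.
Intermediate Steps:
E(b) = 2*b/(-18 + b) (E(b) = (2*b)/(-18 + b) = 2*b/(-18 + b))
(E(-15) - 87)*236 = (2*(-15)/(-18 - 15) - 87)*236 = (2*(-15)/(-33) - 87)*236 = (2*(-15)*(-1/33) - 87)*236 = (10/11 - 87)*236 = -947/11*236 = -223492/11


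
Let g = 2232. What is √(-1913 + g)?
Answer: √319 ≈ 17.861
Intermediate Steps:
√(-1913 + g) = √(-1913 + 2232) = √319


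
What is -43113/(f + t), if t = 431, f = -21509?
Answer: 14371/7026 ≈ 2.0454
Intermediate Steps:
-43113/(f + t) = -43113/(-21509 + 431) = -43113/(-21078) = -43113*(-1/21078) = 14371/7026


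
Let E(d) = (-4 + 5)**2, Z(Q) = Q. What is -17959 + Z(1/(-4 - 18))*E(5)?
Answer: -395099/22 ≈ -17959.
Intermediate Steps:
E(d) = 1 (E(d) = 1**2 = 1)
-17959 + Z(1/(-4 - 18))*E(5) = -17959 + 1/(-4 - 18) = -17959 + 1/(-22) = -17959 - 1/22*1 = -17959 - 1/22 = -395099/22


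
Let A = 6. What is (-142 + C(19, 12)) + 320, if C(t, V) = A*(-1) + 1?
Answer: 173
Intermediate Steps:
C(t, V) = -5 (C(t, V) = 6*(-1) + 1 = -6 + 1 = -5)
(-142 + C(19, 12)) + 320 = (-142 - 5) + 320 = -147 + 320 = 173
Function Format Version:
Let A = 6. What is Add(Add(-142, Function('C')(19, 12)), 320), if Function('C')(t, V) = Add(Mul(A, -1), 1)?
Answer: 173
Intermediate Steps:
Function('C')(t, V) = -5 (Function('C')(t, V) = Add(Mul(6, -1), 1) = Add(-6, 1) = -5)
Add(Add(-142, Function('C')(19, 12)), 320) = Add(Add(-142, -5), 320) = Add(-147, 320) = 173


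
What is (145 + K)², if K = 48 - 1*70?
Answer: 15129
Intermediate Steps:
K = -22 (K = 48 - 70 = -22)
(145 + K)² = (145 - 22)² = 123² = 15129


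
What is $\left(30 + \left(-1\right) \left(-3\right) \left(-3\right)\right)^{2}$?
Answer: $441$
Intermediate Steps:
$\left(30 + \left(-1\right) \left(-3\right) \left(-3\right)\right)^{2} = \left(30 + 3 \left(-3\right)\right)^{2} = \left(30 - 9\right)^{2} = 21^{2} = 441$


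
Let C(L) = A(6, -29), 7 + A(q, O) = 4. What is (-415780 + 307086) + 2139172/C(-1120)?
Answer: -2465254/3 ≈ -8.2175e+5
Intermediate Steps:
A(q, O) = -3 (A(q, O) = -7 + 4 = -3)
C(L) = -3
(-415780 + 307086) + 2139172/C(-1120) = (-415780 + 307086) + 2139172/(-3) = -108694 + 2139172*(-⅓) = -108694 - 2139172/3 = -2465254/3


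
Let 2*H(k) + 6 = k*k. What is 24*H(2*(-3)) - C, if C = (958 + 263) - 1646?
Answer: 785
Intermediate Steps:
H(k) = -3 + k²/2 (H(k) = -3 + (k*k)/2 = -3 + k²/2)
C = -425 (C = 1221 - 1646 = -425)
24*H(2*(-3)) - C = 24*(-3 + (2*(-3))²/2) - 1*(-425) = 24*(-3 + (½)*(-6)²) + 425 = 24*(-3 + (½)*36) + 425 = 24*(-3 + 18) + 425 = 24*15 + 425 = 360 + 425 = 785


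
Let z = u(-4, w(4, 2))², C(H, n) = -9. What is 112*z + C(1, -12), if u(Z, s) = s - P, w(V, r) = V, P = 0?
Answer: 1783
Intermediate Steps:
u(Z, s) = s (u(Z, s) = s - 1*0 = s + 0 = s)
z = 16 (z = 4² = 16)
112*z + C(1, -12) = 112*16 - 9 = 1792 - 9 = 1783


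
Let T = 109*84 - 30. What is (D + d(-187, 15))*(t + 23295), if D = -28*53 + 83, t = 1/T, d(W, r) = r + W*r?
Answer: -296988468887/3042 ≈ -9.7629e+7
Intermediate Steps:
T = 9126 (T = 9156 - 30 = 9126)
t = 1/9126 ≈ 0.00010958
D = -1401 (D = -1484 + 83 = -1401)
(D + d(-187, 15))*(t + 23295) = (-1401 + 15*(1 - 187))*(1/9126 + 23295) = (-1401 + 15*(-186))*(212590171/9126) = (-1401 - 2790)*(212590171/9126) = -4191*212590171/9126 = -296988468887/3042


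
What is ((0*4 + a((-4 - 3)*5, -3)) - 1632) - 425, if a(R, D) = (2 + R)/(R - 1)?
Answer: -24673/12 ≈ -2056.1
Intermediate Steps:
a(R, D) = (2 + R)/(-1 + R)
((0*4 + a((-4 - 3)*5, -3)) - 1632) - 425 = ((0*4 + (2 + (-4 - 3)*5)/(-1 + (-4 - 3)*5)) - 1632) - 425 = ((0 + (2 - 7*5)/(-1 - 7*5)) - 1632) - 425 = ((0 + (2 - 35)/(-1 - 35)) - 1632) - 425 = ((0 - 33/(-36)) - 1632) - 425 = ((0 - 1/36*(-33)) - 1632) - 425 = ((0 + 11/12) - 1632) - 425 = (11/12 - 1632) - 425 = -19573/12 - 425 = -24673/12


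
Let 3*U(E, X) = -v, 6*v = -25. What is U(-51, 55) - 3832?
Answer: -68951/18 ≈ -3830.6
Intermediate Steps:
v = -25/6 (v = (1/6)*(-25) = -25/6 ≈ -4.1667)
U(E, X) = 25/18 (U(E, X) = (-1*(-25/6))/3 = (1/3)*(25/6) = 25/18)
U(-51, 55) - 3832 = 25/18 - 3832 = -68951/18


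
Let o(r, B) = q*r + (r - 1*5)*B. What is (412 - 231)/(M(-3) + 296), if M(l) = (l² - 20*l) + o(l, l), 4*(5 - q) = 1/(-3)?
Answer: 724/1495 ≈ 0.48428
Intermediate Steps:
q = 61/12 (q = 5 - ¼/(-3) = 5 - ¼*(-⅓) = 5 + 1/12 = 61/12 ≈ 5.0833)
o(r, B) = 61*r/12 + B*(-5 + r) (o(r, B) = 61*r/12 + (r - 1*5)*B = 61*r/12 + (r - 5)*B = 61*r/12 + (-5 + r)*B = 61*r/12 + B*(-5 + r))
M(l) = 2*l² - 239*l/12 (M(l) = (l² - 20*l) + (-5*l + 61*l/12 + l*l) = (l² - 20*l) + (-5*l + 61*l/12 + l²) = (l² - 20*l) + (l² + l/12) = 2*l² - 239*l/12)
(412 - 231)/(M(-3) + 296) = (412 - 231)/((1/12)*(-3)*(-239 + 24*(-3)) + 296) = 181/((1/12)*(-3)*(-239 - 72) + 296) = 181/((1/12)*(-3)*(-311) + 296) = 181/(311/4 + 296) = 181/(1495/4) = 181*(4/1495) = 724/1495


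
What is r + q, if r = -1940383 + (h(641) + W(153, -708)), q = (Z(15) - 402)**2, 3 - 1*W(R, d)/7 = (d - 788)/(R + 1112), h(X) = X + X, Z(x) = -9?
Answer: -203567333/115 ≈ -1.7702e+6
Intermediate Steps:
h(X) = 2*X
W(R, d) = 21 - 7*(-788 + d)/(1112 + R) (W(R, d) = 21 - 7*(d - 788)/(R + 1112) = 21 - 7*(-788 + d)/(1112 + R))
q = 168921 (q = (-9 - 402)**2 = (-411)**2 = 168921)
r = -222993248/115 (r = -1940383 + (2*641 + 7*(4124 - 1*(-708) + 3*153)/(1112 + 153)) = -1940383 + (1282 + 7*(4124 + 708 + 459)/1265) = -1940383 + (1282 + 7*(1/1265)*5291) = -1940383 + (1282 + 3367/115) = -1940383 + 150797/115 = -222993248/115 ≈ -1.9391e+6)
r + q = -222993248/115 + 168921 = -203567333/115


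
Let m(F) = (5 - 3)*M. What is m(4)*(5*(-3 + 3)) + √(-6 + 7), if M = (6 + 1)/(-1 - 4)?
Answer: 1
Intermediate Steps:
M = -7/5 (M = 7/(-5) = 7*(-⅕) = -7/5 ≈ -1.4000)
m(F) = -14/5 (m(F) = (5 - 3)*(-7/5) = 2*(-7/5) = -14/5)
m(4)*(5*(-3 + 3)) + √(-6 + 7) = -14*(-3 + 3) + √(-6 + 7) = -14*0 + √1 = -14/5*0 + 1 = 0 + 1 = 1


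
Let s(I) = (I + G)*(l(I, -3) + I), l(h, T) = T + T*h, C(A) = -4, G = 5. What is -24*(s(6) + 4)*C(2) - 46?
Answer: -15502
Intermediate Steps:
s(I) = (-3 - 2*I)*(5 + I) (s(I) = (I + 5)*(-3*(1 + I) + I) = (5 + I)*((-3 - 3*I) + I) = (5 + I)*(-3 - 2*I) = (-3 - 2*I)*(5 + I))
-24*(s(6) + 4)*C(2) - 46 = -24*((-15 - 13*6 - 2*6**2) + 4)*(-4) - 46 = -24*((-15 - 78 - 2*36) + 4)*(-4) - 46 = -24*((-15 - 78 - 72) + 4)*(-4) - 46 = -24*(-165 + 4)*(-4) - 46 = -(-3864)*(-4) - 46 = -24*644 - 46 = -15456 - 46 = -15502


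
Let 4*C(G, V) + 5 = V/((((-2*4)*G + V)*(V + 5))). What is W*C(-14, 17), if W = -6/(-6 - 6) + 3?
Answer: -99211/22704 ≈ -4.3698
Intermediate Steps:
C(G, V) = -5/4 + V/(4*(5 + V)*(V - 8*G)) (C(G, V) = -5/4 + (V/((((-2*4)*G + V)*(V + 5))))/4 = -5/4 + (V/(((-8*G + V)*(5 + V))))/4 = -5/4 + (V/(((V - 8*G)*(5 + V))))/4 = -5/4 + (V/(((5 + V)*(V - 8*G))))/4 = -5/4 + (V*(1/((5 + V)*(V - 8*G))))/4 = -5/4 + (V/((5 + V)*(V - 8*G)))/4 = -5/4 + V/(4*(5 + V)*(V - 8*G)))
W = 7/2 (W = -6/(-12) + 3 = -6*(-1/12) + 3 = 1/2 + 3 = 7/2 ≈ 3.5000)
W*C(-14, 17) = 7*((-200*(-14) + 5*17**2 + 24*17 - 40*(-14)*17)/(4*(-1*17**2 - 5*17 + 40*(-14) + 8*(-14)*17)))/2 = 7*((2800 + 5*289 + 408 + 9520)/(4*(-1*289 - 85 - 560 - 1904)))/2 = 7*((2800 + 1445 + 408 + 9520)/(4*(-289 - 85 - 560 - 1904)))/2 = 7*((1/4)*14173/(-2838))/2 = 7*((1/4)*(-1/2838)*14173)/2 = (7/2)*(-14173/11352) = -99211/22704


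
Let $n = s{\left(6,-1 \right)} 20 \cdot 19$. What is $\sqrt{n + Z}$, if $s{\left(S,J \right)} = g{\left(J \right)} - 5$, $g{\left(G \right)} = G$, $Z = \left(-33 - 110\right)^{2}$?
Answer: $\sqrt{18169} \approx 134.79$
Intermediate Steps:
$Z = 20449$ ($Z = \left(-143\right)^{2} = 20449$)
$s{\left(S,J \right)} = -5 + J$ ($s{\left(S,J \right)} = J - 5 = -5 + J$)
$n = -2280$ ($n = \left(-5 - 1\right) 20 \cdot 19 = \left(-6\right) 20 \cdot 19 = \left(-120\right) 19 = -2280$)
$\sqrt{n + Z} = \sqrt{-2280 + 20449} = \sqrt{18169}$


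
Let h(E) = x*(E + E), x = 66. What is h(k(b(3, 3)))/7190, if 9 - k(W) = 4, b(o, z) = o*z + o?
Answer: 66/719 ≈ 0.091794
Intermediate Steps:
b(o, z) = o + o*z
k(W) = 5 (k(W) = 9 - 1*4 = 9 - 4 = 5)
h(E) = 132*E (h(E) = 66*(E + E) = 66*(2*E) = 132*E)
h(k(b(3, 3)))/7190 = (132*5)/7190 = 660*(1/7190) = 66/719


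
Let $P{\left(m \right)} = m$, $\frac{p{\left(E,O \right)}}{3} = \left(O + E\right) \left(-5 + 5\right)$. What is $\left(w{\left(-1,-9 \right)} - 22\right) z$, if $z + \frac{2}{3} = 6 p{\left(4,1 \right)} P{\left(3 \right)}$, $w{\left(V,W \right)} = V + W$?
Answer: $\frac{64}{3} \approx 21.333$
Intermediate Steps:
$p{\left(E,O \right)} = 0$ ($p{\left(E,O \right)} = 3 \left(O + E\right) \left(-5 + 5\right) = 3 \left(E + O\right) 0 = 3 \cdot 0 = 0$)
$z = - \frac{2}{3}$ ($z = - \frac{2}{3} + 6 \cdot 0 \cdot 3 = - \frac{2}{3} + 0 \cdot 3 = - \frac{2}{3} + 0 = - \frac{2}{3} \approx -0.66667$)
$\left(w{\left(-1,-9 \right)} - 22\right) z = \left(\left(-1 - 9\right) - 22\right) \left(- \frac{2}{3}\right) = \left(-10 - 22\right) \left(- \frac{2}{3}\right) = \left(-32\right) \left(- \frac{2}{3}\right) = \frac{64}{3}$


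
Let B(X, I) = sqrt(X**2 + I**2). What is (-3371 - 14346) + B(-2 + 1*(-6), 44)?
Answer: -17717 + 20*sqrt(5) ≈ -17672.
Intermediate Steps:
B(X, I) = sqrt(I**2 + X**2)
(-3371 - 14346) + B(-2 + 1*(-6), 44) = (-3371 - 14346) + sqrt(44**2 + (-2 + 1*(-6))**2) = -17717 + sqrt(1936 + (-2 - 6)**2) = -17717 + sqrt(1936 + (-8)**2) = -17717 + sqrt(1936 + 64) = -17717 + sqrt(2000) = -17717 + 20*sqrt(5)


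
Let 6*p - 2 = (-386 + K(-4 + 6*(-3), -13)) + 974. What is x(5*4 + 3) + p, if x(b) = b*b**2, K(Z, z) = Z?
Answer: 36785/3 ≈ 12262.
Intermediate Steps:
p = 284/3 (p = 1/3 + ((-386 + (-4 + 6*(-3))) + 974)/6 = 1/3 + ((-386 + (-4 - 18)) + 974)/6 = 1/3 + ((-386 - 22) + 974)/6 = 1/3 + (-408 + 974)/6 = 1/3 + (1/6)*566 = 1/3 + 283/3 = 284/3 ≈ 94.667)
x(b) = b**3
x(5*4 + 3) + p = (5*4 + 3)**3 + 284/3 = (20 + 3)**3 + 284/3 = 23**3 + 284/3 = 12167 + 284/3 = 36785/3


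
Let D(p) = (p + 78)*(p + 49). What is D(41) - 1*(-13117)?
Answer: 23827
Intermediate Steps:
D(p) = (49 + p)*(78 + p) (D(p) = (78 + p)*(49 + p) = (49 + p)*(78 + p))
D(41) - 1*(-13117) = (3822 + 41² + 127*41) - 1*(-13117) = (3822 + 1681 + 5207) + 13117 = 10710 + 13117 = 23827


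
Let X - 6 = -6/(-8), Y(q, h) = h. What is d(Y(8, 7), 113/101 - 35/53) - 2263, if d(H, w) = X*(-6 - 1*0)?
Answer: -4607/2 ≈ -2303.5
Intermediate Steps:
X = 27/4 (X = 6 - 6/(-8) = 6 - 6*(-1/8) = 6 + 3/4 = 27/4 ≈ 6.7500)
d(H, w) = -81/2 (d(H, w) = 27*(-6 - 1*0)/4 = 27*(-6 + 0)/4 = (27/4)*(-6) = -81/2)
d(Y(8, 7), 113/101 - 35/53) - 2263 = -81/2 - 2263 = -4607/2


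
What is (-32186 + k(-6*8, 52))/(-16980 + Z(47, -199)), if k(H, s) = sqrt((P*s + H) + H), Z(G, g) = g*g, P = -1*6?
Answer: -32186/22621 + 2*I*sqrt(102)/22621 ≈ -1.4228 + 0.00089293*I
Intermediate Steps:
P = -6
Z(G, g) = g**2
k(H, s) = sqrt(-6*s + 2*H) (k(H, s) = sqrt((-6*s + H) + H) = sqrt((H - 6*s) + H) = sqrt(-6*s + 2*H))
(-32186 + k(-6*8, 52))/(-16980 + Z(47, -199)) = (-32186 + sqrt(-6*52 + 2*(-6*8)))/(-16980 + (-199)**2) = (-32186 + sqrt(-312 + 2*(-48)))/(-16980 + 39601) = (-32186 + sqrt(-312 - 96))/22621 = (-32186 + sqrt(-408))*(1/22621) = (-32186 + 2*I*sqrt(102))*(1/22621) = -32186/22621 + 2*I*sqrt(102)/22621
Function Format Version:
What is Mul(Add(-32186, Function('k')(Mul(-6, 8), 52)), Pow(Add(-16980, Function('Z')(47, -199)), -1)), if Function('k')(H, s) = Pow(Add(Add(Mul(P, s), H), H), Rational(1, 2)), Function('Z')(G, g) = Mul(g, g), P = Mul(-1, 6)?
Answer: Add(Rational(-32186, 22621), Mul(Rational(2, 22621), I, Pow(102, Rational(1, 2)))) ≈ Add(-1.4228, Mul(0.00089293, I))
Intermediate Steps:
P = -6
Function('Z')(G, g) = Pow(g, 2)
Function('k')(H, s) = Pow(Add(Mul(-6, s), Mul(2, H)), Rational(1, 2)) (Function('k')(H, s) = Pow(Add(Add(Mul(-6, s), H), H), Rational(1, 2)) = Pow(Add(Add(H, Mul(-6, s)), H), Rational(1, 2)) = Pow(Add(Mul(-6, s), Mul(2, H)), Rational(1, 2)))
Mul(Add(-32186, Function('k')(Mul(-6, 8), 52)), Pow(Add(-16980, Function('Z')(47, -199)), -1)) = Mul(Add(-32186, Pow(Add(Mul(-6, 52), Mul(2, Mul(-6, 8))), Rational(1, 2))), Pow(Add(-16980, Pow(-199, 2)), -1)) = Mul(Add(-32186, Pow(Add(-312, Mul(2, -48)), Rational(1, 2))), Pow(Add(-16980, 39601), -1)) = Mul(Add(-32186, Pow(Add(-312, -96), Rational(1, 2))), Pow(22621, -1)) = Mul(Add(-32186, Pow(-408, Rational(1, 2))), Rational(1, 22621)) = Mul(Add(-32186, Mul(2, I, Pow(102, Rational(1, 2)))), Rational(1, 22621)) = Add(Rational(-32186, 22621), Mul(Rational(2, 22621), I, Pow(102, Rational(1, 2))))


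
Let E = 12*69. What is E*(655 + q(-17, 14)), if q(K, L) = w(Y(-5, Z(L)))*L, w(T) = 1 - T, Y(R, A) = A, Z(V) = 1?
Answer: 542340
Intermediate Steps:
E = 828
q(K, L) = 0 (q(K, L) = (1 - 1*1)*L = (1 - 1)*L = 0*L = 0)
E*(655 + q(-17, 14)) = 828*(655 + 0) = 828*655 = 542340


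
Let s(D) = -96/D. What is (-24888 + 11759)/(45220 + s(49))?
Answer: -643321/2215684 ≈ -0.29035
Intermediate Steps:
(-24888 + 11759)/(45220 + s(49)) = (-24888 + 11759)/(45220 - 96/49) = -13129/(45220 - 96*1/49) = -13129/(45220 - 96/49) = -13129/2215684/49 = -13129*49/2215684 = -643321/2215684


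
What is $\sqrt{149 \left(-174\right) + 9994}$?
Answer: $2 i \sqrt{3983} \approx 126.22 i$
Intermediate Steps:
$\sqrt{149 \left(-174\right) + 9994} = \sqrt{-25926 + 9994} = \sqrt{-15932} = 2 i \sqrt{3983}$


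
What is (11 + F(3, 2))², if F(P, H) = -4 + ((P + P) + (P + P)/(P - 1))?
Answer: 256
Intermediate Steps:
F(P, H) = -4 + 2*P + 2*P/(-1 + P) (F(P, H) = -4 + (2*P + (2*P)/(-1 + P)) = -4 + (2*P + 2*P/(-1 + P)) = -4 + 2*P + 2*P/(-1 + P))
(11 + F(3, 2))² = (11 + 2*(2 + 3² - 2*3)/(-1 + 3))² = (11 + 2*(2 + 9 - 6)/2)² = (11 + 2*(½)*5)² = (11 + 5)² = 16² = 256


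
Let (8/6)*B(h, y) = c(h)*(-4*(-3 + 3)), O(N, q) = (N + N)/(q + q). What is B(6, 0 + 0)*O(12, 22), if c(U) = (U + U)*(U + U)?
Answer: 0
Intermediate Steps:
c(U) = 4*U**2 (c(U) = (2*U)*(2*U) = 4*U**2)
O(N, q) = N/q (O(N, q) = (2*N)/((2*q)) = (2*N)*(1/(2*q)) = N/q)
B(h, y) = 0 (B(h, y) = 3*((4*h**2)*(-4*(-3 + 3)))/4 = 3*((4*h**2)*(-4*0))/4 = 3*((4*h**2)*0)/4 = (3/4)*0 = 0)
B(6, 0 + 0)*O(12, 22) = 0*(12/22) = 0*(12*(1/22)) = 0*(6/11) = 0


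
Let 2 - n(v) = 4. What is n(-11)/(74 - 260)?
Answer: 1/93 ≈ 0.010753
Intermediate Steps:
n(v) = -2 (n(v) = 2 - 1*4 = 2 - 4 = -2)
n(-11)/(74 - 260) = -2/(74 - 260) = -2/(-186) = -2*(-1/186) = 1/93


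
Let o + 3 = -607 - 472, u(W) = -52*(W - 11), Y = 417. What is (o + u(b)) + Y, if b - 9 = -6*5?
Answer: 999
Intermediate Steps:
b = -21 (b = 9 - 6*5 = 9 - 30 = -21)
u(W) = 572 - 52*W (u(W) = -52*(-11 + W) = 572 - 52*W)
o = -1082 (o = -3 + (-607 - 472) = -3 - 1079 = -1082)
(o + u(b)) + Y = (-1082 + (572 - 52*(-21))) + 417 = (-1082 + (572 + 1092)) + 417 = (-1082 + 1664) + 417 = 582 + 417 = 999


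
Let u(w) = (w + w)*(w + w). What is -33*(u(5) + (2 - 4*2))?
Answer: -3102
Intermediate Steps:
u(w) = 4*w² (u(w) = (2*w)*(2*w) = 4*w²)
-33*(u(5) + (2 - 4*2)) = -33*(4*5² + (2 - 4*2)) = -33*(4*25 + (2 - 8)) = -33*(100 - 6) = -33*94 = -3102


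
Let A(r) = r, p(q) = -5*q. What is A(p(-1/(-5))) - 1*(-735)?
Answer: 734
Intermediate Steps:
A(p(-1/(-5))) - 1*(-735) = -(-5)/(-5) - 1*(-735) = -(-5)*(-1)/5 + 735 = -5*⅕ + 735 = -1 + 735 = 734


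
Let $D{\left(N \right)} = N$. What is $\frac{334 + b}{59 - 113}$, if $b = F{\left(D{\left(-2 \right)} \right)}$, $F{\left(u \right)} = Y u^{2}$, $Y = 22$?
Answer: $- \frac{211}{27} \approx -7.8148$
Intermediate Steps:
$F{\left(u \right)} = 22 u^{2}$
$b = 88$ ($b = 22 \left(-2\right)^{2} = 22 \cdot 4 = 88$)
$\frac{334 + b}{59 - 113} = \frac{334 + 88}{59 - 113} = \frac{422}{-54} = 422 \left(- \frac{1}{54}\right) = - \frac{211}{27}$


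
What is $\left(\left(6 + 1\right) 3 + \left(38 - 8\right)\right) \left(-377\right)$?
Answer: $-19227$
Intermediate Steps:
$\left(\left(6 + 1\right) 3 + \left(38 - 8\right)\right) \left(-377\right) = \left(7 \cdot 3 + \left(38 - 8\right)\right) \left(-377\right) = \left(21 + 30\right) \left(-377\right) = 51 \left(-377\right) = -19227$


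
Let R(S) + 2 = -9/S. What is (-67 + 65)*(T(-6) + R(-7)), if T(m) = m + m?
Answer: 178/7 ≈ 25.429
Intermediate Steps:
T(m) = 2*m
R(S) = -2 - 9/S
(-67 + 65)*(T(-6) + R(-7)) = (-67 + 65)*(2*(-6) + (-2 - 9/(-7))) = -2*(-12 + (-2 - 9*(-1/7))) = -2*(-12 + (-2 + 9/7)) = -2*(-12 - 5/7) = -2*(-89/7) = 178/7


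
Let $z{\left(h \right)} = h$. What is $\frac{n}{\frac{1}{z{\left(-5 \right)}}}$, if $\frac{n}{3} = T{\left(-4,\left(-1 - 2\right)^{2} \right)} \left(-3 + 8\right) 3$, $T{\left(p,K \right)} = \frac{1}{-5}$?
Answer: $45$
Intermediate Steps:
$T{\left(p,K \right)} = - \frac{1}{5}$
$n = -9$ ($n = 3 \left(- \frac{\left(-3 + 8\right) 3}{5}\right) = 3 \left(- \frac{5 \cdot 3}{5}\right) = 3 \left(\left(- \frac{1}{5}\right) 15\right) = 3 \left(-3\right) = -9$)
$\frac{n}{\frac{1}{z{\left(-5 \right)}}} = - \frac{9}{\frac{1}{-5}} = - \frac{9}{- \frac{1}{5}} = \left(-9\right) \left(-5\right) = 45$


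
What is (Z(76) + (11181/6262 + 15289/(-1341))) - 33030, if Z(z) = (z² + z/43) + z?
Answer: -9816421197547/361085706 ≈ -27186.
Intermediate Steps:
Z(z) = z² + 44*z/43 (Z(z) = (z² + z/43) + z = z² + 44*z/43)
(Z(76) + (11181/6262 + 15289/(-1341))) - 33030 = ((1/43)*76*(44 + 43*76) + (11181/6262 + 15289/(-1341))) - 33030 = ((1/43)*76*(44 + 3268) + (11181*(1/6262) + 15289*(-1/1341))) - 33030 = ((1/43)*76*3312 + (11181/6262 - 15289/1341)) - 33030 = (251712/43 - 80745997/8397342) - 33030 = 2110239671633/361085706 - 33030 = -9816421197547/361085706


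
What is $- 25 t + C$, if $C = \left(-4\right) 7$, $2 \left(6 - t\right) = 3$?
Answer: $- \frac{281}{2} \approx -140.5$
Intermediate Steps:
$t = \frac{9}{2}$ ($t = 6 - \frac{3}{2} = \frac{9}{2} \approx 4.5$)
$C = -28$
$- 25 t + C = \left(-25\right) \frac{9}{2} - 28 = - \frac{225}{2} - 28 = - \frac{281}{2}$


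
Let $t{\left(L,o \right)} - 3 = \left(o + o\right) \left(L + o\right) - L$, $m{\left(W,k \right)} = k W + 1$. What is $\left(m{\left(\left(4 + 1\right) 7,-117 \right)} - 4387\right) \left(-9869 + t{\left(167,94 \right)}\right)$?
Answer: $-331055835$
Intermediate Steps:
$m{\left(W,k \right)} = 1 + W k$ ($m{\left(W,k \right)} = W k + 1 = 1 + W k$)
$t{\left(L,o \right)} = 3 - L + 2 o \left(L + o\right)$ ($t{\left(L,o \right)} = 3 - \left(L - \left(o + o\right) \left(L + o\right)\right) = 3 - \left(L - 2 o \left(L + o\right)\right) = 3 - L + 2 o \left(L + o\right)$)
$\left(m{\left(\left(4 + 1\right) 7,-117 \right)} - 4387\right) \left(-9869 + t{\left(167,94 \right)}\right) = \left(\left(1 + \left(4 + 1\right) 7 \left(-117\right)\right) - 4387\right) \left(-9869 + \left(3 - 167 + 2 \cdot 94^{2} + 2 \cdot 167 \cdot 94\right)\right) = \left(\left(1 + 5 \cdot 7 \left(-117\right)\right) - 4387\right) \left(-9869 + \left(3 - 167 + 2 \cdot 8836 + 31396\right)\right) = \left(\left(1 + 35 \left(-117\right)\right) - 4387\right) \left(-9869 + \left(3 - 167 + 17672 + 31396\right)\right) = \left(\left(1 - 4095\right) - 4387\right) \left(-9869 + 48904\right) = \left(-4094 - 4387\right) 39035 = \left(-8481\right) 39035 = -331055835$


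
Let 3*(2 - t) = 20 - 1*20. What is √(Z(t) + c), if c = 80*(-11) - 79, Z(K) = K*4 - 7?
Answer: I*√958 ≈ 30.952*I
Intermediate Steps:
t = 2 (t = 2 - (20 - 1*20)/3 = 2 - (20 - 20)/3 = 2 - ⅓*0 = 2 + 0 = 2)
Z(K) = -7 + 4*K (Z(K) = 4*K - 7 = -7 + 4*K)
c = -959 (c = -880 - 79 = -959)
√(Z(t) + c) = √((-7 + 4*2) - 959) = √((-7 + 8) - 959) = √(1 - 959) = √(-958) = I*√958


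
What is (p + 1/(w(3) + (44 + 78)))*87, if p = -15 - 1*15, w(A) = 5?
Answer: -331383/127 ≈ -2609.3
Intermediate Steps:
p = -30 (p = -15 - 15 = -30)
(p + 1/(w(3) + (44 + 78)))*87 = (-30 + 1/(5 + (44 + 78)))*87 = (-30 + 1/(5 + 122))*87 = (-30 + 1/127)*87 = -3809/127*87 = -331383/127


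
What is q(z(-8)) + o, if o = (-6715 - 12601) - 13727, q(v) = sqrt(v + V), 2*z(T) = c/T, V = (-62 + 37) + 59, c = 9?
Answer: -33043 + sqrt(535)/4 ≈ -33037.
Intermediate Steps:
V = 34 (V = -25 + 59 = 34)
z(T) = 9/(2*T) (z(T) = (9/T)/2 = 9/(2*T))
q(v) = sqrt(34 + v) (q(v) = sqrt(v + 34) = sqrt(34 + v))
o = -33043 (o = -19316 - 13727 = -33043)
q(z(-8)) + o = sqrt(34 + (9/2)/(-8)) - 33043 = sqrt(34 + (9/2)*(-1/8)) - 33043 = sqrt(34 - 9/16) - 33043 = sqrt(535/16) - 33043 = sqrt(535)/4 - 33043 = -33043 + sqrt(535)/4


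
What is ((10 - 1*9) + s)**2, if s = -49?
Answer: 2304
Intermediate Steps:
((10 - 1*9) + s)**2 = ((10 - 1*9) - 49)**2 = ((10 - 9) - 49)**2 = (1 - 49)**2 = (-48)**2 = 2304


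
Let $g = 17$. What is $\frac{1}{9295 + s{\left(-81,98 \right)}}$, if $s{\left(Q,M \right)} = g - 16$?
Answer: $\frac{1}{9296} \approx 0.00010757$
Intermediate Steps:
$s{\left(Q,M \right)} = 1$ ($s{\left(Q,M \right)} = 17 - 16 = 1$)
$\frac{1}{9295 + s{\left(-81,98 \right)}} = \frac{1}{9295 + 1} = \frac{1}{9296}$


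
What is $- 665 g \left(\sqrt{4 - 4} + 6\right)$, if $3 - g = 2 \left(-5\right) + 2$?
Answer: $-43890$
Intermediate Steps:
$g = 11$ ($g = 3 - \left(2 \left(-5\right) + 2\right) = 3 - \left(-10 + 2\right) = 3 - -8 = 3 + 8 = 11$)
$- 665 g \left(\sqrt{4 - 4} + 6\right) = - 665 \cdot 11 \left(\sqrt{4 - 4} + 6\right) = - 665 \cdot 11 \left(\sqrt{0} + 6\right) = - 665 \cdot 11 \left(0 + 6\right) = - 665 \cdot 11 \cdot 6 = \left(-665\right) 66 = -43890$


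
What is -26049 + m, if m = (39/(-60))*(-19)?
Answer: -520733/20 ≈ -26037.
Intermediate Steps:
m = 247/20 (m = (39*(-1/60))*(-19) = -13/20*(-19) = 247/20 ≈ 12.350)
-26049 + m = -26049 + 247/20 = -520733/20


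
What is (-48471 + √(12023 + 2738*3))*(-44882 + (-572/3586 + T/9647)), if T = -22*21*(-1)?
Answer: 310987160453598/142951 - 44911599166*√413/142951 ≈ 2.1691e+9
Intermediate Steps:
T = 462 (T = -462*(-1) = 462)
(-48471 + √(12023 + 2738*3))*(-44882 + (-572/3586 + T/9647)) = (-48471 + √(12023 + 2738*3))*(-44882 + (-572/3586 + 462/9647)) = (-48471 + √(12023 + 8214))*(-44882 + (-572*1/3586 + 462*(1/9647))) = (-48471 + √20237)*(-44882 + (-26/163 + 42/877)) = (-48471 + 7*√413)*(-44882 - 15956/142951) = (-48471 + 7*√413)*(-6415942738/142951) = 310987160453598/142951 - 44911599166*√413/142951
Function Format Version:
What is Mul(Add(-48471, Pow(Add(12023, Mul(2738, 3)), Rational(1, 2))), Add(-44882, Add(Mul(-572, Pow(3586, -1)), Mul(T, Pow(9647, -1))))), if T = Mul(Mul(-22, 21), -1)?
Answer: Add(Rational(310987160453598, 142951), Mul(Rational(-44911599166, 142951), Pow(413, Rational(1, 2)))) ≈ 2.1691e+9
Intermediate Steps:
T = 462 (T = Mul(-462, -1) = 462)
Mul(Add(-48471, Pow(Add(12023, Mul(2738, 3)), Rational(1, 2))), Add(-44882, Add(Mul(-572, Pow(3586, -1)), Mul(T, Pow(9647, -1))))) = Mul(Add(-48471, Pow(Add(12023, Mul(2738, 3)), Rational(1, 2))), Add(-44882, Add(Mul(-572, Pow(3586, -1)), Mul(462, Pow(9647, -1))))) = Mul(Add(-48471, Pow(Add(12023, 8214), Rational(1, 2))), Add(-44882, Add(Mul(-572, Rational(1, 3586)), Mul(462, Rational(1, 9647))))) = Mul(Add(-48471, Pow(20237, Rational(1, 2))), Add(-44882, Add(Rational(-26, 163), Rational(42, 877)))) = Mul(Add(-48471, Mul(7, Pow(413, Rational(1, 2)))), Add(-44882, Rational(-15956, 142951))) = Mul(Add(-48471, Mul(7, Pow(413, Rational(1, 2)))), Rational(-6415942738, 142951)) = Add(Rational(310987160453598, 142951), Mul(Rational(-44911599166, 142951), Pow(413, Rational(1, 2))))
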